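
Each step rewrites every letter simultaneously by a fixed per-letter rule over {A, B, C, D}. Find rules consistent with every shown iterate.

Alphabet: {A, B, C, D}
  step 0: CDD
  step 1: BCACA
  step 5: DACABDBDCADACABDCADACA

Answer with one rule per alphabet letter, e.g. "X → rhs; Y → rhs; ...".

  step 0 ⇒ step 1: CDD ⇒ B·CA·CA
    C ↦ B
    D ↦ CA
    A ↦ D  (constrained at step 1)
    B ↦ DA  (constrained at step 1)

A->D, B->DA, C->B, D->CA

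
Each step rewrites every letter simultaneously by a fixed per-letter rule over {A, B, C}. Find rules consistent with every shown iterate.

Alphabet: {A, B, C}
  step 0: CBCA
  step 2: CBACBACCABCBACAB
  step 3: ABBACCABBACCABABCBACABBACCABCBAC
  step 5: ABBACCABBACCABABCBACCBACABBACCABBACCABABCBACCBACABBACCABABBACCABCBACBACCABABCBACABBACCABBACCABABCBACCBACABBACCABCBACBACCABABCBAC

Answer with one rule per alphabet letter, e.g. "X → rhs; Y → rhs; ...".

  step 2 ⇒ step 3: CBACBACCABCBACAB ⇒ AB·BAC·C·AB·BAC·C·AB·AB·C·BAC·AB·BAC·C·AB·C·BAC
    A ↦ C
    B ↦ BAC
    C ↦ AB

A->C, B->BAC, C->AB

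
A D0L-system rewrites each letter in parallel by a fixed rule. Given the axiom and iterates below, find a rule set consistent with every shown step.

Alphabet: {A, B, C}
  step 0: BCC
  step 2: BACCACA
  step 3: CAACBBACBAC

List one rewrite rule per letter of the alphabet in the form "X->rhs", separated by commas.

A->AC, B->CA, C->B

  step 2 ⇒ step 3: BACCACA ⇒ CA·AC·B·B·AC·B·AC
    A ↦ AC
    B ↦ CA
    C ↦ B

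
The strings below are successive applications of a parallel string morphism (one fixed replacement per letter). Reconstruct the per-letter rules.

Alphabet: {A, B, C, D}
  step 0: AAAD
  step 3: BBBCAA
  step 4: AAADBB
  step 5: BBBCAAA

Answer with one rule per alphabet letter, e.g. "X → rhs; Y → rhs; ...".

A->B, B->A, C->D, D->CA

  step 4 ⇒ step 5: AAADBB ⇒ B·B·B·CA·A·A
    A ↦ B
    B ↦ A
    D ↦ CA
  step 3 ⇒ step 4: BBBCAA ⇒ A·A·A·D·B·B
    C ↦ D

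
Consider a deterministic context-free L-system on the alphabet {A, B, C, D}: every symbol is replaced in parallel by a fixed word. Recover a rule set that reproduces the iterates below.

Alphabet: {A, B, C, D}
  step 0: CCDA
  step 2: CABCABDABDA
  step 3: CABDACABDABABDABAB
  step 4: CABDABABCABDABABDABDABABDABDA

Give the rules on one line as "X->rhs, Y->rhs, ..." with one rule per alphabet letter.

  step 3 ⇒ step 4: CABDACABDABABDABAB ⇒ CA·B·DA·BA·B·CA·B·DA·BA·B·DA·B·DA·BA·B·DA·B·DA
    A ↦ B
    B ↦ DA
    C ↦ CA
    D ↦ BA

A->B, B->DA, C->CA, D->BA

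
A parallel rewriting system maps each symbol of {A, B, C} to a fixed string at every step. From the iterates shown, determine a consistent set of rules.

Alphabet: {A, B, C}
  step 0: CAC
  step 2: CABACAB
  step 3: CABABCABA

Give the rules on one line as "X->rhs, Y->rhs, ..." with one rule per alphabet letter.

A->B, B->A, C->CA

  step 2 ⇒ step 3: CABACAB ⇒ CA·B·A·B·CA·B·A
    A ↦ B
    B ↦ A
    C ↦ CA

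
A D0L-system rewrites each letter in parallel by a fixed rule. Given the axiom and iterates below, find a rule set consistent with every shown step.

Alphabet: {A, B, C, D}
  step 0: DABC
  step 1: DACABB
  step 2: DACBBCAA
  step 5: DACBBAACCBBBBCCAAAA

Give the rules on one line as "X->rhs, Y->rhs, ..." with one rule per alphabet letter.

  step 1 ⇒ step 2: DACABB ⇒ DA·C·BB·C·A·A
    A ↦ C
    B ↦ A
    C ↦ BB
    D ↦ DA

A->C, B->A, C->BB, D->DA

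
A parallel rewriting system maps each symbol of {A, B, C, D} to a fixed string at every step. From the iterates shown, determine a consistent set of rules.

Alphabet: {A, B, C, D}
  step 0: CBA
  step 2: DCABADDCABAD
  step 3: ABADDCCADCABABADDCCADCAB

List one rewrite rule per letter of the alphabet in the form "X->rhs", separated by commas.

  step 2 ⇒ step 3: DCABADDCABAD ⇒ AB·AD·DC·CA·DC·AB·AB·AD·DC·CA·DC·AB
    A ↦ DC
    B ↦ CA
    C ↦ AD
    D ↦ AB

A->DC, B->CA, C->AD, D->AB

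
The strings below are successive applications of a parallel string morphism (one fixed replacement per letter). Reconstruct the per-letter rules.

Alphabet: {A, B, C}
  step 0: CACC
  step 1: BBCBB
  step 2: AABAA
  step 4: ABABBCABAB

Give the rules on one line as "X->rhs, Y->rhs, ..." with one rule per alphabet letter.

A->BC, B->A, C->B

  step 1 ⇒ step 2: BBCBB ⇒ A·A·B·A·A
    B ↦ A
    C ↦ B
  step 0 ⇒ step 1: CACC ⇒ B·BC·B·B
    A ↦ BC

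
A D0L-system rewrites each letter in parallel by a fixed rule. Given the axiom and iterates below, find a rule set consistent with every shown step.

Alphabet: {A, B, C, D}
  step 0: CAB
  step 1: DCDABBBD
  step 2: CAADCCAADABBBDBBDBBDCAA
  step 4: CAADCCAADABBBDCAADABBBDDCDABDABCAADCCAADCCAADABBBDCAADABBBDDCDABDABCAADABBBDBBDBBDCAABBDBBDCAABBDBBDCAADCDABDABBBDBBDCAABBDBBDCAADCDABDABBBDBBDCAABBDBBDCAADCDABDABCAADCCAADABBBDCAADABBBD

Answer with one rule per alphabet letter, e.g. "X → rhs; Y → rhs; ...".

  step 1 ⇒ step 2: DCDABBBD ⇒ CAA·DC·CAA·DAB·BBD·BBD·BBD·CAA
    A ↦ DAB
    B ↦ BBD
    C ↦ DC
    D ↦ CAA

A->DAB, B->BBD, C->DC, D->CAA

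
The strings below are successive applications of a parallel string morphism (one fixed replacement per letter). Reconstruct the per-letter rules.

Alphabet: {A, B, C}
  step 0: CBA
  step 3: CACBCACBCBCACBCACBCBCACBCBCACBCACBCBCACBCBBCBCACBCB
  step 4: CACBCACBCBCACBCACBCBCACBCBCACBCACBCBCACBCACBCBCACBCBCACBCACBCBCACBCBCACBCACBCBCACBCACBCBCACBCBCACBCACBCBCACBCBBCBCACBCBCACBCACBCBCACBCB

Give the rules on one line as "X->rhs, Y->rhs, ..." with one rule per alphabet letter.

A->B, B->BCB, C->CAC

  step 3 ⇒ step 4: CACBCACBCBCACBCACBCBCACBCBCACBCACBCBCACBCBBCBCACBCB ⇒ CAC·B·CAC·BCB·CAC·B·CAC·BCB·CAC·BCB·CAC·B·CAC·BCB·CAC·B·CAC·BCB·CAC·BCB·CAC·B·CAC·BCB·CAC·BCB·CAC·B·CAC·BCB·CAC·B·CAC·BCB·CAC·BCB·CAC·B·CAC·BCB·CAC·BCB·BCB·CAC·BCB·CAC·B·CAC·BCB·CAC·BCB
    A ↦ B
    B ↦ BCB
    C ↦ CAC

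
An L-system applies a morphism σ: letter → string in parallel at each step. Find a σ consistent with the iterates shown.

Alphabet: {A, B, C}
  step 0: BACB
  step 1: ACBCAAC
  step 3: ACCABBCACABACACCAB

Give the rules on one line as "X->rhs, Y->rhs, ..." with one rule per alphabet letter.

A->B, B->AC, C->CA

  step 0 ⇒ step 1: BACB ⇒ AC·B·CA·AC
    A ↦ B
    B ↦ AC
    C ↦ CA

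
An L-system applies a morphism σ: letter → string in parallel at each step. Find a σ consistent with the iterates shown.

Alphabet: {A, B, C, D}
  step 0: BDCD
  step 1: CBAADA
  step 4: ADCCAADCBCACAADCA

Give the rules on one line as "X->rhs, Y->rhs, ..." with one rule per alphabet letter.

A->C, B->CB, C->AD, D->A

  step 0 ⇒ step 1: BDCD ⇒ CB·A·AD·A
    B ↦ CB
    C ↦ AD
    D ↦ A
    A ↦ C  (constrained at step 1)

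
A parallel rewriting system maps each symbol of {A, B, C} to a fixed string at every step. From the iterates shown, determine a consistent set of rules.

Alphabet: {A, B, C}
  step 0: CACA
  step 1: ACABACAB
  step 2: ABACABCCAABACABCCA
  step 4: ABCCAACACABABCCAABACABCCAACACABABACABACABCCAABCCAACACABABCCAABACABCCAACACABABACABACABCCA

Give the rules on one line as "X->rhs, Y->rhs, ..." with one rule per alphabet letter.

A->AB, B->CCA, C->AC

  step 1 ⇒ step 2: ACABACAB ⇒ AB·AC·AB·CCA·AB·AC·AB·CCA
    A ↦ AB
    B ↦ CCA
    C ↦ AC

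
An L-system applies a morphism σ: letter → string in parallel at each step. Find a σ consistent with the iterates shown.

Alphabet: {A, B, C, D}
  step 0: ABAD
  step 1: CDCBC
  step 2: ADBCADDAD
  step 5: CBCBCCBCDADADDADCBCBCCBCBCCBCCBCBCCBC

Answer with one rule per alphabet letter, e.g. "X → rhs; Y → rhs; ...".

A->C, B->D, C->AD, D->BC

  step 1 ⇒ step 2: CDCBC ⇒ AD·BC·AD·D·AD
    B ↦ D
    C ↦ AD
    D ↦ BC
  step 0 ⇒ step 1: ABAD ⇒ C·D·C·BC
    A ↦ C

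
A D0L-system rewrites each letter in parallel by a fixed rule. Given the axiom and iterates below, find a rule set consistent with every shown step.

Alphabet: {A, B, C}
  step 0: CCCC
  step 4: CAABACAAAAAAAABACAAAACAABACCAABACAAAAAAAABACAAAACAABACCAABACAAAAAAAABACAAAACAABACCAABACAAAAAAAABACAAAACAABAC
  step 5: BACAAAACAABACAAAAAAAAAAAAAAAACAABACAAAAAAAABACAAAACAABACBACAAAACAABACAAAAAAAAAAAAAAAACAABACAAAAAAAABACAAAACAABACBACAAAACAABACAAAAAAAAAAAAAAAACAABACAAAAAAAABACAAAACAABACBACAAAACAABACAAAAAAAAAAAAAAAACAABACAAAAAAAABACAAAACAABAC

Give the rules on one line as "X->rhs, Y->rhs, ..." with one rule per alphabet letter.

  step 4 ⇒ step 5: CAABACAAAAAAAABACAAAACAABACCAABACAAAAAAAABACAAAACAABACCAABACAAAAAAAABACAAAACAABACCAABACAAAAAAAABACAAAACAABAC ⇒ BAC·AA·AA·C·AA·BAC·AA·AA·AA·AA·AA·AA·AA·AA·C·AA·BAC·AA·AA·AA·AA·BAC·AA·AA·C·AA·BAC·BAC·AA·AA·C·AA·BAC·AA·AA·AA·AA·AA·AA·AA·AA·C·AA·BAC·AA·AA·AA·AA·BAC·AA·AA·C·AA·BAC·BAC·AA·AA·C·AA·BAC·AA·AA·AA·AA·AA·AA·AA·AA·C·AA·BAC·AA·AA·AA·AA·BAC·AA·AA·C·AA·BAC·BAC·AA·AA·C·AA·BAC·AA·AA·AA·AA·AA·AA·AA·AA·C·AA·BAC·AA·AA·AA·AA·BAC·AA·AA·C·AA·BAC
    A ↦ AA
    B ↦ C
    C ↦ BAC

A->AA, B->C, C->BAC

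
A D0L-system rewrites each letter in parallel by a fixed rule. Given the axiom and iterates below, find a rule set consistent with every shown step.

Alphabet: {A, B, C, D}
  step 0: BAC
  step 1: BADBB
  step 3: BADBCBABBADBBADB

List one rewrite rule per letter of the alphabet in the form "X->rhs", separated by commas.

  step 0 ⇒ step 1: BAC ⇒ BA·DB·B
    A ↦ DB
    B ↦ BA
    C ↦ B
    D ↦ C  (constrained at step 1)

A->DB, B->BA, C->B, D->C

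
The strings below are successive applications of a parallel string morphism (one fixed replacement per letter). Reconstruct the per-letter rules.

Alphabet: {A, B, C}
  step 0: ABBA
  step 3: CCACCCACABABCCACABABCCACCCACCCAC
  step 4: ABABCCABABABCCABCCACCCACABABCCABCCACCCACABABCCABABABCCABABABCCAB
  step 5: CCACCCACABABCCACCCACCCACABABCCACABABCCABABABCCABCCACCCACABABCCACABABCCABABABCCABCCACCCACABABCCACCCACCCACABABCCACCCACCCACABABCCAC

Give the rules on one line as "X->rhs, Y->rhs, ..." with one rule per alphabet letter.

A->CC, B->AC, C->AB

  step 4 ⇒ step 5: ABABCCABABABCCABCCACCCACABABCCABCCACCCACABABCCABABABCCABABABCCAB ⇒ CC·AC·CC·AC·AB·AB·CC·AC·CC·AC·CC·AC·AB·AB·CC·AC·AB·AB·CC·AB·AB·AB·CC·AB·CC·AC·CC·AC·AB·AB·CC·AC·AB·AB·CC·AB·AB·AB·CC·AB·CC·AC·CC·AC·AB·AB·CC·AC·CC·AC·CC·AC·AB·AB·CC·AC·CC·AC·CC·AC·AB·AB·CC·AC
    A ↦ CC
    B ↦ AC
    C ↦ AB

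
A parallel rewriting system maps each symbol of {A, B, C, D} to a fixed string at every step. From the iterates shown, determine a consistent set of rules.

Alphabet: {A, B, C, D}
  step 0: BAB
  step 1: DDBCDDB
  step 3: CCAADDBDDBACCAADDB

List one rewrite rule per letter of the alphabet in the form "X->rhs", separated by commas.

  step 0 ⇒ step 1: BAB ⇒ DDB·C·DDB
    A ↦ C
    B ↦ DDB
    C ↦ BD  (constrained at step 1)
    D ↦ A  (constrained at step 1)

A->C, B->DDB, C->BD, D->A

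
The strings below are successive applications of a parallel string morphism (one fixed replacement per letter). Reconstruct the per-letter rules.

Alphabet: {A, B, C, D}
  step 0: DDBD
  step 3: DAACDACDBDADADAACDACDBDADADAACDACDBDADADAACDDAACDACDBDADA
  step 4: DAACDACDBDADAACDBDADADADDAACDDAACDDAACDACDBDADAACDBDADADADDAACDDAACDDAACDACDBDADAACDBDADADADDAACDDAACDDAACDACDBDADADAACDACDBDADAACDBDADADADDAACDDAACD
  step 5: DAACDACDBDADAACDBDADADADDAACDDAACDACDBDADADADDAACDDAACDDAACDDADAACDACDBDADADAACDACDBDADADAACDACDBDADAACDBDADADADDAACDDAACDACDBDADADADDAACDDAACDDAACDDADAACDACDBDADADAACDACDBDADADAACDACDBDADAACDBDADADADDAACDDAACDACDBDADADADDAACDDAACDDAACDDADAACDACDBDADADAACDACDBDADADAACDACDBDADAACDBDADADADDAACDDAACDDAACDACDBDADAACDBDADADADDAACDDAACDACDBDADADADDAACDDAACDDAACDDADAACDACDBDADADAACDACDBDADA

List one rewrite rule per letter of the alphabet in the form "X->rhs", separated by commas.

A->ACD, B->DAD, C->BDA, D->DA

  step 4 ⇒ step 5: DAACDACDBDADAACDBDADADADDAACDDAACDDAACDACDBDADAACDBDADADADDAACDDAACDDAACDACDBDADAACDBDADADADDAACDDAACDDAACDACDBDADADAACDACDBDADAACDBDADADADDAACDDAACD ⇒ DA·ACD·ACD·BDA·DA·ACD·BDA·DA·DAD·DA·ACD·DA·ACD·ACD·BDA·DA·DAD·DA·ACD·DA·ACD·DA·ACD·DA·DA·ACD·ACD·BDA·DA·DA·ACD·ACD·BDA·DA·DA·ACD·ACD·BDA·DA·ACD·BDA·DA·DAD·DA·ACD·DA·ACD·ACD·BDA·DA·DAD·DA·ACD·DA·ACD·DA·ACD·DA·DA·ACD·ACD·BDA·DA·DA·ACD·ACD·BDA·DA·DA·ACD·ACD·BDA·DA·ACD·BDA·DA·DAD·DA·ACD·DA·ACD·ACD·BDA·DA·DAD·DA·ACD·DA·ACD·DA·ACD·DA·DA·ACD·ACD·BDA·DA·DA·ACD·ACD·BDA·DA·DA·ACD·ACD·BDA·DA·ACD·BDA·DA·DAD·DA·ACD·DA·ACD·DA·ACD·ACD·BDA·DA·ACD·BDA·DA·DAD·DA·ACD·DA·ACD·ACD·BDA·DA·DAD·DA·ACD·DA·ACD·DA·ACD·DA·DA·ACD·ACD·BDA·DA·DA·ACD·ACD·BDA·DA
    A ↦ ACD
    B ↦ DAD
    C ↦ BDA
    D ↦ DA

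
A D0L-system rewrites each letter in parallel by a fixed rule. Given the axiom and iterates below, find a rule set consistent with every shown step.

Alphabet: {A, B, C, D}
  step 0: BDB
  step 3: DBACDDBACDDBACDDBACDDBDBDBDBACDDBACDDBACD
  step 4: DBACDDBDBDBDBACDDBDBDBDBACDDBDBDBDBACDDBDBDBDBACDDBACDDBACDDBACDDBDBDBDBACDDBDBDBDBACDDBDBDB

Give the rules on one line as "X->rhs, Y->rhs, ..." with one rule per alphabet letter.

A->D, B->ACD, C->BDB, D->DB

  step 3 ⇒ step 4: DBACDDBACDDBACDDBACDDBDBDBDBACDDBACDDBACD ⇒ DB·ACD·D·BDB·DB·DB·ACD·D·BDB·DB·DB·ACD·D·BDB·DB·DB·ACD·D·BDB·DB·DB·ACD·DB·ACD·DB·ACD·DB·ACD·D·BDB·DB·DB·ACD·D·BDB·DB·DB·ACD·D·BDB·DB
    A ↦ D
    B ↦ ACD
    C ↦ BDB
    D ↦ DB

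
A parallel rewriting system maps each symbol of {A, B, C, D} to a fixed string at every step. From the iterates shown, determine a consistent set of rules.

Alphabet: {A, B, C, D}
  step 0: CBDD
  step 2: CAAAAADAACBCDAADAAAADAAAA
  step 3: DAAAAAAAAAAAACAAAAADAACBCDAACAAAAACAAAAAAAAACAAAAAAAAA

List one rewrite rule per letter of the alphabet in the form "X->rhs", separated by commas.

A->AA, B->CBC, C->DAA, D->CA

  step 2 ⇒ step 3: CAAAAADAACBCDAADAAAADAAAA ⇒ DAA·AA·AA·AA·AA·AA·CA·AA·AA·DAA·CBC·DAA·CA·AA·AA·CA·AA·AA·AA·AA·CA·AA·AA·AA·AA
    A ↦ AA
    B ↦ CBC
    C ↦ DAA
    D ↦ CA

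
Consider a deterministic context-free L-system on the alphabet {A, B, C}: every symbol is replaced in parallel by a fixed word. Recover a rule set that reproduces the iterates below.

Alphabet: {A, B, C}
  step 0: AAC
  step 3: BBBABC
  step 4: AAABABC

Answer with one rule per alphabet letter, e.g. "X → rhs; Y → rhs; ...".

A->B, B->A, C->BC

  step 3 ⇒ step 4: BBBABC ⇒ A·A·A·B·A·BC
    A ↦ B
    B ↦ A
    C ↦ BC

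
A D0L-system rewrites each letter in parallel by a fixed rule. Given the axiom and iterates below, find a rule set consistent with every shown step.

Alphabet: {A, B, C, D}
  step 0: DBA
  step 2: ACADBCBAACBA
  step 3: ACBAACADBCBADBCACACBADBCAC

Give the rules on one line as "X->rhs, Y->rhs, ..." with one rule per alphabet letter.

A->AC, B->DBC, C->BA, D->A

  step 2 ⇒ step 3: ACADBCBAACBA ⇒ AC·BA·AC·A·DBC·BA·DBC·AC·AC·BA·DBC·AC
    A ↦ AC
    B ↦ DBC
    C ↦ BA
    D ↦ A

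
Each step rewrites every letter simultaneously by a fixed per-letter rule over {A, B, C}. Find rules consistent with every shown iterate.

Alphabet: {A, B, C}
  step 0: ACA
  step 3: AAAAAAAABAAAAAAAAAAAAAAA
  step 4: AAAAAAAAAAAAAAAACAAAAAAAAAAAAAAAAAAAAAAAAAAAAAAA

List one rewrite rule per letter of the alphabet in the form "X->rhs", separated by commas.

  step 3 ⇒ step 4: AAAAAAAABAAAAAAAAAAAAAAA ⇒ AA·AA·AA·AA·AA·AA·AA·AA·CA·AA·AA·AA·AA·AA·AA·AA·AA·AA·AA·AA·AA·AA·AA·AA
    A ↦ AA
    B ↦ CA
    C ↦ BA  (constrained at step 0)

A->AA, B->CA, C->BA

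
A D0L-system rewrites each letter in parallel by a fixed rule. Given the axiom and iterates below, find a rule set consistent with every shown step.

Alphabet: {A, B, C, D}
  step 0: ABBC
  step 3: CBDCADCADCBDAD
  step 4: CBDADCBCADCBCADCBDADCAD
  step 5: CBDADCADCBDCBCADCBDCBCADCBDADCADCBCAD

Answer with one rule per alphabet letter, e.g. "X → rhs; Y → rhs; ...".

  step 4 ⇒ step 5: CBDADCBCADCBCADCBDADCAD ⇒ CB·D·AD·C·AD·CB·D·CB·C·AD·CB·D·CB·C·AD·CB·D·AD·C·AD·CB·C·AD
    A ↦ C
    B ↦ D
    C ↦ CB
    D ↦ AD

A->C, B->D, C->CB, D->AD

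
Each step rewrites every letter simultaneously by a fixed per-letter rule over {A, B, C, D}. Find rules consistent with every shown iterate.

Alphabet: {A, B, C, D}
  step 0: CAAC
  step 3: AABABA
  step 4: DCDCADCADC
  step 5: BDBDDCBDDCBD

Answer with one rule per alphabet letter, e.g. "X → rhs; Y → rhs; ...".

A->DC, B->A, C->D, D->B

  step 4 ⇒ step 5: DCDCADCADC ⇒ B·D·B·D·DC·B·D·DC·B·D
    A ↦ DC
    C ↦ D
    D ↦ B
  step 3 ⇒ step 4: AABABA ⇒ DC·DC·A·DC·A·DC
    B ↦ A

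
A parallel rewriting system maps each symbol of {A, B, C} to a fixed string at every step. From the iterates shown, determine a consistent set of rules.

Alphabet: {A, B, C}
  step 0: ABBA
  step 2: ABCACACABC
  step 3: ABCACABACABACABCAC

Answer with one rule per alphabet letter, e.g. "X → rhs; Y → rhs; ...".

  step 2 ⇒ step 3: ABCACACABC ⇒ AB·C·AC·AB·AC·AB·AC·AB·C·AC
    A ↦ AB
    B ↦ C
    C ↦ AC

A->AB, B->C, C->AC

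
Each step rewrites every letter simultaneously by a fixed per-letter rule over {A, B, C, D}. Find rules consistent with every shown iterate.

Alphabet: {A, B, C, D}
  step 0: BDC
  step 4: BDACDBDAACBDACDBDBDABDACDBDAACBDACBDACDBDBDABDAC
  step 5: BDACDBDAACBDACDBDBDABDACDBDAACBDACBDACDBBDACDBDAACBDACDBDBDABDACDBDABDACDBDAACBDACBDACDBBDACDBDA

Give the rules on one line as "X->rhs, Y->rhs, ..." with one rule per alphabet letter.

A->DB, B->BD, C->DA, D->AC

  step 4 ⇒ step 5: BDACDBDAACBDACDBDBDABDACDBDAACBDACBDACDBDBDABDAC ⇒ BD·AC·DB·DA·AC·BD·AC·DB·DB·DA·BD·AC·DB·DA·AC·BD·AC·BD·AC·DB·BD·AC·DB·DA·AC·BD·AC·DB·DB·DA·BD·AC·DB·DA·BD·AC·DB·DA·AC·BD·AC·BD·AC·DB·BD·AC·DB·DA
    A ↦ DB
    B ↦ BD
    C ↦ DA
    D ↦ AC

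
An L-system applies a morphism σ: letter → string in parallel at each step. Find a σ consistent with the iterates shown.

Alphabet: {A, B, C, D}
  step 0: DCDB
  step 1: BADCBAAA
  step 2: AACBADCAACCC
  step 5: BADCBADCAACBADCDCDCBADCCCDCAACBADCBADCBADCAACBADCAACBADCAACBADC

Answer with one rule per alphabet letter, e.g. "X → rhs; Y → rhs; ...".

A->C, B->AA, C->DC, D->BA

  step 1 ⇒ step 2: BADCBAAA ⇒ AA·C·BA·DC·AA·C·C·C
    A ↦ C
    B ↦ AA
    C ↦ DC
    D ↦ BA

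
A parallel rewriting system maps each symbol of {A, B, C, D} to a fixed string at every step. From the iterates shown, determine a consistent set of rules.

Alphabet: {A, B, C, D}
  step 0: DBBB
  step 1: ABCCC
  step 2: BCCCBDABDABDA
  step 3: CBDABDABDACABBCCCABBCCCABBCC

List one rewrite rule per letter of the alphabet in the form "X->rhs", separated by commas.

A->BCC, B->C, C->BDA, D->AB

  step 2 ⇒ step 3: BCCCBDABDABDA ⇒ C·BDA·BDA·BDA·C·AB·BCC·C·AB·BCC·C·AB·BCC
    A ↦ BCC
    B ↦ C
    C ↦ BDA
    D ↦ AB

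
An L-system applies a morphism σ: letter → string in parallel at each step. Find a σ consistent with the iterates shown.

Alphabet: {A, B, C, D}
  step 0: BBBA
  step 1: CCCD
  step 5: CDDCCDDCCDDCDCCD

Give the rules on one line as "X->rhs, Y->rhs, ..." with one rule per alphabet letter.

  step 0 ⇒ step 1: BBBA ⇒ C·C·C·D
    A ↦ D
    B ↦ C
    C ↦ BA  (constrained at step 1)
    D ↦ AB  (constrained at step 1)

A->D, B->C, C->BA, D->AB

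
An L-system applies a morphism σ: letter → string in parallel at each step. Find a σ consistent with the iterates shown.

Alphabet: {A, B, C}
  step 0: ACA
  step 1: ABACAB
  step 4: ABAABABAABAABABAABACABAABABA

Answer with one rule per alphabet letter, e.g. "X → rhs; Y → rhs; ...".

  step 0 ⇒ step 1: ACA ⇒ AB·AC·AB
    A ↦ AB
    C ↦ AC
    B ↦ A  (constrained at step 1)

A->AB, B->A, C->AC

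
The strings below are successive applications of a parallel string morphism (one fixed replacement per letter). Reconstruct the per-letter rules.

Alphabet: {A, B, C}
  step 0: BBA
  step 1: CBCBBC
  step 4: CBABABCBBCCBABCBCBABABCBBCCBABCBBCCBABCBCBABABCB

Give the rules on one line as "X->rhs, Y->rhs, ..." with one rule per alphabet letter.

  step 0 ⇒ step 1: BBA ⇒ CB·CB·BC
    A ↦ BC
    B ↦ CB
    C ↦ AB  (constrained at step 1)

A->BC, B->CB, C->AB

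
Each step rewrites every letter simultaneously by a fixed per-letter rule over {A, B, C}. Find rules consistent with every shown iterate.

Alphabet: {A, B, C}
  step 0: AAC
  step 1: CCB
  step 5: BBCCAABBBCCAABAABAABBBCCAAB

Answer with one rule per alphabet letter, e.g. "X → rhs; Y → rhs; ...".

A->C, B->AAB, C->B

  step 0 ⇒ step 1: AAC ⇒ C·C·B
    A ↦ C
    C ↦ B
    B ↦ AAB  (constrained at step 1)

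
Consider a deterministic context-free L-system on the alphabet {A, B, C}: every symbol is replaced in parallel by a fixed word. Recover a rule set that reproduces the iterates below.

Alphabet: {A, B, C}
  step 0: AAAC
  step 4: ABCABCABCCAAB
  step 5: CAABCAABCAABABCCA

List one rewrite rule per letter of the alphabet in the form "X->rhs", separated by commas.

  step 4 ⇒ step 5: ABCABCABCCAAB ⇒ C·A·AB·C·A·AB·C·A·AB·AB·C·C·A
    A ↦ C
    B ↦ A
    C ↦ AB

A->C, B->A, C->AB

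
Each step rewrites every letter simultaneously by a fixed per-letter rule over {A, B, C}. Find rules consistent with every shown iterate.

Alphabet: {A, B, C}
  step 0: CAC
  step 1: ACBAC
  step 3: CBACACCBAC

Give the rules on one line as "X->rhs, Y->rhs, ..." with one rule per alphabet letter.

A->B, B->C, C->AC

  step 0 ⇒ step 1: CAC ⇒ AC·B·AC
    A ↦ B
    C ↦ AC
    B ↦ C  (constrained at step 1)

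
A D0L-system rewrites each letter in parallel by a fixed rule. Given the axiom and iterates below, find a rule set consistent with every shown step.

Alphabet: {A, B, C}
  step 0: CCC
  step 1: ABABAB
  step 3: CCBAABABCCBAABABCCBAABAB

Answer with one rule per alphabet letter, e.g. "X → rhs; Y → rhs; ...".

A->BA, B->CC, C->AB

  step 0 ⇒ step 1: CCC ⇒ AB·AB·AB
    C ↦ AB
    A ↦ BA  (constrained at step 1)
    B ↦ CC  (constrained at step 1)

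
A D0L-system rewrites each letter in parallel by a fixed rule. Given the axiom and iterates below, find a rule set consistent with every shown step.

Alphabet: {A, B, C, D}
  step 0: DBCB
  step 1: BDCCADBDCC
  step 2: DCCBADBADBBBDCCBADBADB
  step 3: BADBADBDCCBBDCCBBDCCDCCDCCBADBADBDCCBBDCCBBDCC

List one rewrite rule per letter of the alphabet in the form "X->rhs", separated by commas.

A->B, B->DCC, C->ADB, D->B

  step 2 ⇒ step 3: DCCBADBADBBBDCCBADBADB ⇒ B·ADB·ADB·DCC·B·B·DCC·B·B·DCC·DCC·DCC·B·ADB·ADB·DCC·B·B·DCC·B·B·DCC
    A ↦ B
    B ↦ DCC
    C ↦ ADB
    D ↦ B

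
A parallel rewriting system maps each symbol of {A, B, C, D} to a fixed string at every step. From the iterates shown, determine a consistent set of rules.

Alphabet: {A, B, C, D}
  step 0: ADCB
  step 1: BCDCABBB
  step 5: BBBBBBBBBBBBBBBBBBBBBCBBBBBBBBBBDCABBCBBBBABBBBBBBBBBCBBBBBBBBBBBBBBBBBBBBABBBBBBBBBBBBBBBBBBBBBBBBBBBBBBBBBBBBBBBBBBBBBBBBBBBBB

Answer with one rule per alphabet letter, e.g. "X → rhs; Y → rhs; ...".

  step 0 ⇒ step 1: ADCB ⇒ BC·DC·AB·BB
    A ↦ BC
    B ↦ BB
    C ↦ AB
    D ↦ DC

A->BC, B->BB, C->AB, D->DC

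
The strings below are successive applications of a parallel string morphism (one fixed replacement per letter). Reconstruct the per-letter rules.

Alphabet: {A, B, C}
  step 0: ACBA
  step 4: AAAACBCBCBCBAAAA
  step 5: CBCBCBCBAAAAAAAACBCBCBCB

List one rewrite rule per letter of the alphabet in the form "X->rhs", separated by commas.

  step 4 ⇒ step 5: AAAACBCBCBCBAAAA ⇒ CB·CB·CB·CB·A·A·A·A·A·A·A·A·CB·CB·CB·CB
    A ↦ CB
    B ↦ A
    C ↦ A

A->CB, B->A, C->A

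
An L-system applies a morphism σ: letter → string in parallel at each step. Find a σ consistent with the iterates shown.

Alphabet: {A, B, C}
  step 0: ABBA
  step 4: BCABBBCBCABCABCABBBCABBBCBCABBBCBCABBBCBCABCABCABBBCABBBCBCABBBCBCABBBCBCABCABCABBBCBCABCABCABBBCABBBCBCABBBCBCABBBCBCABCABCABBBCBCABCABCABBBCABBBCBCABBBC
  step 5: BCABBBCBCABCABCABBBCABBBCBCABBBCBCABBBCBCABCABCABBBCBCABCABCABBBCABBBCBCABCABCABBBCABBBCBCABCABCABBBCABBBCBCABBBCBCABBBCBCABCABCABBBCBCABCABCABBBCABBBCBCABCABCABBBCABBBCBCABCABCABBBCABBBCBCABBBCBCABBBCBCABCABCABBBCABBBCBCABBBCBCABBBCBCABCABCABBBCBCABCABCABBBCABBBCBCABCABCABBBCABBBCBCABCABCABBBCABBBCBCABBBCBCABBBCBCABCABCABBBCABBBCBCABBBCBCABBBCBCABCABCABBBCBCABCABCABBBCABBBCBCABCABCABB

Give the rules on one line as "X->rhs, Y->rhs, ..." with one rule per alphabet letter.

  step 4 ⇒ step 5: BCABBBCBCABCABCABBBCABBBCBCABBBCBCABBBCBCABCABCABBBCABBBCBCABBBCBCABBBCBCABCABCABBBCBCABCABCABBBCABBBCBCABBBCBCABBBCBCABCABCABBBCBCABCABCABBBCABBBCBCABBBC ⇒ BCA·BB·BC·BCA·BCA·BCA·BB·BCA·BB·BC·BCA·BB·BC·BCA·BB·BC·BCA·BCA·BCA·BB·BC·BCA·BCA·BCA·BB·BCA·BB·BC·BCA·BCA·BCA·BB·BCA·BB·BC·BCA·BCA·BCA·BB·BCA·BB·BC·BCA·BB·BC·BCA·BB·BC·BCA·BCA·BCA·BB·BC·BCA·BCA·BCA·BB·BCA·BB·BC·BCA·BCA·BCA·BB·BCA·BB·BC·BCA·BCA·BCA·BB·BCA·BB·BC·BCA·BB·BC·BCA·BB·BC·BCA·BCA·BCA·BB·BCA·BB·BC·BCA·BB·BC·BCA·BB·BC·BCA·BCA·BCA·BB·BC·BCA·BCA·BCA·BB·BCA·BB·BC·BCA·BCA·BCA·BB·BCA·BB·BC·BCA·BCA·BCA·BB·BCA·BB·BC·BCA·BB·BC·BCA·BB·BC·BCA·BCA·BCA·BB·BCA·BB·BC·BCA·BB·BC·BCA·BB·BC·BCA·BCA·BCA·BB·BC·BCA·BCA·BCA·BB·BCA·BB·BC·BCA·BCA·BCA·BB
    A ↦ BC
    B ↦ BCA
    C ↦ BB

A->BC, B->BCA, C->BB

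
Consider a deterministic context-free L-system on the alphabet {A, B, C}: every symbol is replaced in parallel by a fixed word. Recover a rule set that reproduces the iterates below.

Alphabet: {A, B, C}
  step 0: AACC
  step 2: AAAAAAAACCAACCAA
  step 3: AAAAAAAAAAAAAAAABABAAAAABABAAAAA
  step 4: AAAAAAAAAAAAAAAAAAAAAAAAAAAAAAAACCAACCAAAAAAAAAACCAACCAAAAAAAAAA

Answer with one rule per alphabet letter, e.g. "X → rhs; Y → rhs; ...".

  step 3 ⇒ step 4: AAAAAAAAAAAAAAAABABAAAAABABAAAAA ⇒ AA·AA·AA·AA·AA·AA·AA·AA·AA·AA·AA·AA·AA·AA·AA·AA·CC·AA·CC·AA·AA·AA·AA·AA·CC·AA·CC·AA·AA·AA·AA·AA
    A ↦ AA
    B ↦ CC
  step 2 ⇒ step 3: AAAAAAAACCAACCAA ⇒ AA·AA·AA·AA·AA·AA·AA·AA·BA·BA·AA·AA·BA·BA·AA·AA
    C ↦ BA

A->AA, B->CC, C->BA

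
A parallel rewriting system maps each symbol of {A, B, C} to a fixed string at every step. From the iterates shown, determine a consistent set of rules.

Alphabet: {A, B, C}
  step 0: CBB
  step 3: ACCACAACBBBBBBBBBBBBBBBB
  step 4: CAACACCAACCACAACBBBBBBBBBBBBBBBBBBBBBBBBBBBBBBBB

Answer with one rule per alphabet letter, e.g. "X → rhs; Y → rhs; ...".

  step 3 ⇒ step 4: ACCACAACBBBBBBBBBBBBBBBB ⇒ CA·AC·AC·CA·AC·CA·CA·AC·BB·BB·BB·BB·BB·BB·BB·BB·BB·BB·BB·BB·BB·BB·BB·BB
    A ↦ CA
    B ↦ BB
    C ↦ AC

A->CA, B->BB, C->AC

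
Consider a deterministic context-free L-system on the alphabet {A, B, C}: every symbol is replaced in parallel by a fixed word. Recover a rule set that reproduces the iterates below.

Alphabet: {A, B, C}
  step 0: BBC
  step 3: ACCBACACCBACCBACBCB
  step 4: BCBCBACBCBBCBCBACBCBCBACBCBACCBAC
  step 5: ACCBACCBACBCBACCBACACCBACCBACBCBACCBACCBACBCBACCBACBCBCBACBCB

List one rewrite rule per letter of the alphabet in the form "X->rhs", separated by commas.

A->B, B->AC, C->CB

  step 4 ⇒ step 5: BCBCBACBCBBCBCBACBCBCBACBCBACCBAC ⇒ AC·CB·AC·CB·AC·B·CB·AC·CB·AC·AC·CB·AC·CB·AC·B·CB·AC·CB·AC·CB·AC·B·CB·AC·CB·AC·B·CB·CB·AC·B·CB
    A ↦ B
    B ↦ AC
    C ↦ CB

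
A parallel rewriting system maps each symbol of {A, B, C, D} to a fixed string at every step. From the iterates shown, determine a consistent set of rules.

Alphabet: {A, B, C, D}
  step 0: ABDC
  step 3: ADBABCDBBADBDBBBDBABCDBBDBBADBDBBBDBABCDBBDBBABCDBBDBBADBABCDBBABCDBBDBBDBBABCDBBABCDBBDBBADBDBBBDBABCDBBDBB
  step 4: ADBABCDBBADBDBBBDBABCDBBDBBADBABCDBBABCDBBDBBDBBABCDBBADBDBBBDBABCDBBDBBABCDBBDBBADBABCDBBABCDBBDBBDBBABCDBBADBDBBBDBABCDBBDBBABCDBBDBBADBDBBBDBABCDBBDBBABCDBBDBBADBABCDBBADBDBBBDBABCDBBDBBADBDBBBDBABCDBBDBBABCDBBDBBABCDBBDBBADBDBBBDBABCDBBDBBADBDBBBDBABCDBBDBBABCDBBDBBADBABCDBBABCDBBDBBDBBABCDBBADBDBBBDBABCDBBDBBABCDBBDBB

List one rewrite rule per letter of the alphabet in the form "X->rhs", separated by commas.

  step 3 ⇒ step 4: ADBABCDBBADBDBBBDBABCDBBDBBADBDBBBDBABCDBBDBBABCDBBDBBADBABCDBBABCDBBDBBDBBABCDBBABCDBBDBBADBDBBBDBABCDBBDBB ⇒ ADB·ABC·DBB·ADB·DBB·BDB·ABC·DBB·DBB·ADB·ABC·DBB·ABC·DBB·DBB·DBB·ABC·DBB·ADB·DBB·BDB·ABC·DBB·DBB·ABC·DBB·DBB·ADB·ABC·DBB·ABC·DBB·DBB·DBB·ABC·DBB·ADB·DBB·BDB·ABC·DBB·DBB·ABC·DBB·DBB·ADB·DBB·BDB·ABC·DBB·DBB·ABC·DBB·DBB·ADB·ABC·DBB·ADB·DBB·BDB·ABC·DBB·DBB·ADB·DBB·BDB·ABC·DBB·DBB·ABC·DBB·DBB·ABC·DBB·DBB·ADB·DBB·BDB·ABC·DBB·DBB·ADB·DBB·BDB·ABC·DBB·DBB·ABC·DBB·DBB·ADB·ABC·DBB·ABC·DBB·DBB·DBB·ABC·DBB·ADB·DBB·BDB·ABC·DBB·DBB·ABC·DBB·DBB
    A ↦ ADB
    B ↦ DBB
    C ↦ BDB
    D ↦ ABC

A->ADB, B->DBB, C->BDB, D->ABC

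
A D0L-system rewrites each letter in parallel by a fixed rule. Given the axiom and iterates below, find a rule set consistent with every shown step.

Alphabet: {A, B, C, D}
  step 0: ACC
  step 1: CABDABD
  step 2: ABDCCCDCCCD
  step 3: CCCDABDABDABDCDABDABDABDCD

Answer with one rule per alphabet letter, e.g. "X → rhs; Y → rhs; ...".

  step 2 ⇒ step 3: ABDCCCDCCCD ⇒ C·C·CD·ABD·ABD·ABD·CD·ABD·ABD·ABD·CD
    A ↦ C
    B ↦ C
    C ↦ ABD
    D ↦ CD

A->C, B->C, C->ABD, D->CD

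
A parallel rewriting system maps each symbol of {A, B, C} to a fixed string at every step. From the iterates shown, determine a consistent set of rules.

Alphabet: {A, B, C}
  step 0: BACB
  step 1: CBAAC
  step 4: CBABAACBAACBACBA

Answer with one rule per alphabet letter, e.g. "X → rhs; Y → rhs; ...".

  step 0 ⇒ step 1: BACB ⇒ C·BA·A·C
    A ↦ BA
    B ↦ C
    C ↦ A

A->BA, B->C, C->A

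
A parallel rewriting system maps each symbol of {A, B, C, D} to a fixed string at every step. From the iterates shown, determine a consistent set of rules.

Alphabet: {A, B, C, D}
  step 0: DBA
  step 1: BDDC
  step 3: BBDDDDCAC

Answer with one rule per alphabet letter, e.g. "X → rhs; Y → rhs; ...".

A->C, B->DD, C->AC, D->B

  step 0 ⇒ step 1: DBA ⇒ B·DD·C
    A ↦ C
    B ↦ DD
    D ↦ B
    C ↦ AC  (constrained at step 1)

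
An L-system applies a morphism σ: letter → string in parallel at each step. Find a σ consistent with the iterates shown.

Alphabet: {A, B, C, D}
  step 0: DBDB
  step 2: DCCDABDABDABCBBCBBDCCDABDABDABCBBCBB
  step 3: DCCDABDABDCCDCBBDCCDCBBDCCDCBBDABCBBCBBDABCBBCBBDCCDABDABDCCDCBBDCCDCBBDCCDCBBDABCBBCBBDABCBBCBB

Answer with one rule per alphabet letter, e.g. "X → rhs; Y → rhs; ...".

A->D, B->CBB, C->DAB, D->DCC

  step 2 ⇒ step 3: DCCDABDABDABCBBCBBDCCDABDABDABCBBCBB ⇒ DCC·DAB·DAB·DCC·D·CBB·DCC·D·CBB·DCC·D·CBB·DAB·CBB·CBB·DAB·CBB·CBB·DCC·DAB·DAB·DCC·D·CBB·DCC·D·CBB·DCC·D·CBB·DAB·CBB·CBB·DAB·CBB·CBB
    A ↦ D
    B ↦ CBB
    C ↦ DAB
    D ↦ DCC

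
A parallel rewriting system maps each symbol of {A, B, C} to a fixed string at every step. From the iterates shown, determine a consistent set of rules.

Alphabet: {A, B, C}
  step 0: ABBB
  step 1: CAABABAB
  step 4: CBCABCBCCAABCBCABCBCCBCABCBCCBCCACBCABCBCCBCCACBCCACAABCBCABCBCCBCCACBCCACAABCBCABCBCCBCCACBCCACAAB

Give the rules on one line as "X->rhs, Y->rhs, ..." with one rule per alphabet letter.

  step 0 ⇒ step 1: ABBB ⇒ CA·AB·AB·AB
    A ↦ CA
    B ↦ AB
    C ↦ CBC  (constrained at step 1)

A->CA, B->AB, C->CBC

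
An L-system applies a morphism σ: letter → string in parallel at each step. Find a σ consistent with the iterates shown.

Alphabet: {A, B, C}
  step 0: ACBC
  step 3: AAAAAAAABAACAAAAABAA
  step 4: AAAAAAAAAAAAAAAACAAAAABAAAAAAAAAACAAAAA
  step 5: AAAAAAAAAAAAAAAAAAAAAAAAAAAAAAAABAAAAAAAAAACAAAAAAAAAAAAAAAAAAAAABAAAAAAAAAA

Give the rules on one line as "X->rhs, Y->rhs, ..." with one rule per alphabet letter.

  step 4 ⇒ step 5: AAAAAAAAAAAAAAAACAAAAABAAAAAAAAAACAAAAA ⇒ AA·AA·AA·AA·AA·AA·AA·AA·AA·AA·AA·AA·AA·AA·AA·AA·B·AA·AA·AA·AA·AA·CA·AA·AA·AA·AA·AA·AA·AA·AA·AA·AA·B·AA·AA·AA·AA·AA
    A ↦ AA
    B ↦ CA
    C ↦ B

A->AA, B->CA, C->B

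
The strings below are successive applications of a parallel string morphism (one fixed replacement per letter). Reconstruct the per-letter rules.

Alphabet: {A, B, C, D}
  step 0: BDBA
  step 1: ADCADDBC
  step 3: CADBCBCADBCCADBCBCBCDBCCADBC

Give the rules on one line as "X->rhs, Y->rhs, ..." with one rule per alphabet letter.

  step 0 ⇒ step 1: BDBA ⇒ AD·C·AD·DBC
    A ↦ DBC
    B ↦ AD
    D ↦ C
    C ↦ BC  (constrained at step 1)

A->DBC, B->AD, C->BC, D->C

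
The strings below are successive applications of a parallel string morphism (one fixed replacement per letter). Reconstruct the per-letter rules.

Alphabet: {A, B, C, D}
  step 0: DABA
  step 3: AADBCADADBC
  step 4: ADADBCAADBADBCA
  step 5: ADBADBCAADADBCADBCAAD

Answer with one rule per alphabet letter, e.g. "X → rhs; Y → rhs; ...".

A->AD, B->C, C->A, D->B

  step 4 ⇒ step 5: ADADBCAADBADBCA ⇒ AD·B·AD·B·C·A·AD·AD·B·C·AD·B·C·A·AD
    A ↦ AD
    B ↦ C
    C ↦ A
    D ↦ B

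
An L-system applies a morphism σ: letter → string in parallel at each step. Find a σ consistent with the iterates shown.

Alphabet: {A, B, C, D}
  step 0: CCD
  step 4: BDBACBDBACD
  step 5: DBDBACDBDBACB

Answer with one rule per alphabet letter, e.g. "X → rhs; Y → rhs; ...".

A->B, B->D, C->AC, D->B

  step 4 ⇒ step 5: BDBACBDBACD ⇒ D·B·D·B·AC·D·B·D·B·AC·B
    A ↦ B
    B ↦ D
    C ↦ AC
    D ↦ B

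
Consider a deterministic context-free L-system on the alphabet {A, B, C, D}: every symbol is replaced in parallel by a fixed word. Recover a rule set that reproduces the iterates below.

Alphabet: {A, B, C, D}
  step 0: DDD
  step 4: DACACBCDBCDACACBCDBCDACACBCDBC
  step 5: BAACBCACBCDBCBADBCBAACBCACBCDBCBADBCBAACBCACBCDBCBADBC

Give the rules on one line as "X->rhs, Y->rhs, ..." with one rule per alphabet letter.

A->AC, B->D, C->BC, D->BA

  step 4 ⇒ step 5: DACACBCDBCDACACBCDBCDACACBCDBC ⇒ BA·AC·BC·AC·BC·D·BC·BA·D·BC·BA·AC·BC·AC·BC·D·BC·BA·D·BC·BA·AC·BC·AC·BC·D·BC·BA·D·BC
    A ↦ AC
    B ↦ D
    C ↦ BC
    D ↦ BA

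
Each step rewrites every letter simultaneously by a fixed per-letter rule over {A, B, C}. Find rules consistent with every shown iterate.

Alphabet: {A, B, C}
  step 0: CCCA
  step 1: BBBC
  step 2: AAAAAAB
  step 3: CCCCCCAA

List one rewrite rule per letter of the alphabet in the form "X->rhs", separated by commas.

  step 2 ⇒ step 3: AAAAAAB ⇒ C·C·C·C·C·C·AA
    A ↦ C
    B ↦ AA
  step 0 ⇒ step 1: CCCA ⇒ B·B·B·C
    C ↦ B

A->C, B->AA, C->B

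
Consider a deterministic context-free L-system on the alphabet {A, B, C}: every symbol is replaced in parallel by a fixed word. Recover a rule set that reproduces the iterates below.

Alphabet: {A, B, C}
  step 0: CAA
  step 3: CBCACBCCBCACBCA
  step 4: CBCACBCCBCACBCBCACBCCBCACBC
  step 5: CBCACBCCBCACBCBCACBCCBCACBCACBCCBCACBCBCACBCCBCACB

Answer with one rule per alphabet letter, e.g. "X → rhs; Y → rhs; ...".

A->C, B->CA, C->CB

  step 4 ⇒ step 5: CBCACBCCBCACBCBCACBCCBCACBC ⇒ CB·CA·CB·C·CB·CA·CB·CB·CA·CB·C·CB·CA·CB·CA·CB·C·CB·CA·CB·CB·CA·CB·C·CB·CA·CB
    A ↦ C
    B ↦ CA
    C ↦ CB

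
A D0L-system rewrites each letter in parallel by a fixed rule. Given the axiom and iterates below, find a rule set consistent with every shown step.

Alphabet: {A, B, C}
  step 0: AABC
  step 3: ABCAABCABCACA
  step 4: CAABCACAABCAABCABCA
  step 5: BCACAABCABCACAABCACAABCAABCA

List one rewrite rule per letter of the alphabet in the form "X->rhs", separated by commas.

  step 4 ⇒ step 5: CAABCACAABCAABCABCA ⇒ B·CA·CA·A·B·CA·B·CA·CA·A·B·CA·CA·A·B·CA·A·B·CA
    A ↦ CA
    B ↦ A
    C ↦ B

A->CA, B->A, C->B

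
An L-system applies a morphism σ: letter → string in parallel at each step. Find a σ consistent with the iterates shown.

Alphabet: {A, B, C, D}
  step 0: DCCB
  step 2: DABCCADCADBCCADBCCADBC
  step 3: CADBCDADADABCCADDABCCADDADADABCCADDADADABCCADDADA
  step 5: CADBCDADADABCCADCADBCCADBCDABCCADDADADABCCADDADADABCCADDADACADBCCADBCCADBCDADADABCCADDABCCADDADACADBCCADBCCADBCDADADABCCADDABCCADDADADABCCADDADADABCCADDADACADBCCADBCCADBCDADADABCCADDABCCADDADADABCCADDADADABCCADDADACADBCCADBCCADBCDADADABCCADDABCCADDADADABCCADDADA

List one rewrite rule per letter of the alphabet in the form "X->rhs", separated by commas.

A->BC, B->DA, C->DA, D->CAD

  step 2 ⇒ step 3: DABCCADCADBCCADBCCADBC ⇒ CAD·BC·DA·DA·DA·BC·CAD·DA·BC·CAD·DA·DA·DA·BC·CAD·DA·DA·DA·BC·CAD·DA·DA
    A ↦ BC
    B ↦ DA
    C ↦ DA
    D ↦ CAD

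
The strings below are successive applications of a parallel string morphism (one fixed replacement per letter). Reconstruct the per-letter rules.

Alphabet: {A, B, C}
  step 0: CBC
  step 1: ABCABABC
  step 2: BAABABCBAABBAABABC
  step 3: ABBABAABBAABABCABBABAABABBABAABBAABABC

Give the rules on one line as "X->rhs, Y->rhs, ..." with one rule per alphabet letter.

  step 2 ⇒ step 3: BAABABCBAABBAABABC ⇒ AB·BA·BA·AB·BA·AB·ABC·AB·BA·BA·AB·AB·BA·BA·AB·BA·AB·ABC
    A ↦ BA
    B ↦ AB
    C ↦ ABC

A->BA, B->AB, C->ABC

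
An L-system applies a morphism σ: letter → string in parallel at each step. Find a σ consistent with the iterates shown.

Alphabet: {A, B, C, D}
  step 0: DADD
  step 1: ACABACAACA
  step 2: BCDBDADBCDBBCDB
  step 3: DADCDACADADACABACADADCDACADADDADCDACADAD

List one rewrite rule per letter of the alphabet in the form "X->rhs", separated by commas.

  step 2 ⇒ step 3: BCDBDADBCDBBCDB ⇒ DAD·CD·ACA·DAD·ACA·B·ACA·DAD·CD·ACA·DAD·DAD·CD·ACA·DAD
    A ↦ B
    B ↦ DAD
    C ↦ CD
    D ↦ ACA

A->B, B->DAD, C->CD, D->ACA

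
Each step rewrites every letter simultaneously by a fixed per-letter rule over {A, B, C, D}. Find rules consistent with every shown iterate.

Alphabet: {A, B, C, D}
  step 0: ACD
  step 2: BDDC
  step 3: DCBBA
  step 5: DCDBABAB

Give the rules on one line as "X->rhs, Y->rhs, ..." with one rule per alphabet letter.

A->D, B->DC, C->A, D->B

  step 2 ⇒ step 3: BDDC ⇒ DC·B·B·A
    B ↦ DC
    C ↦ A
    D ↦ B
    A ↦ D  (constrained at step 0)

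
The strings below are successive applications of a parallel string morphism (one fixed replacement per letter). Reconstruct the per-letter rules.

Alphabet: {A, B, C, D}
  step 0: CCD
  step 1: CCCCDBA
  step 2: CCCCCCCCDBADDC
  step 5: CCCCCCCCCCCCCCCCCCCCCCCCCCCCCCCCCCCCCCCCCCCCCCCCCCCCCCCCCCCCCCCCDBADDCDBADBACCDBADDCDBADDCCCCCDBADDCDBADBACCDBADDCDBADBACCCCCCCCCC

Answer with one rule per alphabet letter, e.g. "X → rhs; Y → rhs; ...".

  step 1 ⇒ step 2: CCCCDBA ⇒ CC·CC·CC·CC·DBA·D·DC
    A ↦ DC
    B ↦ D
    C ↦ CC
    D ↦ DBA

A->DC, B->D, C->CC, D->DBA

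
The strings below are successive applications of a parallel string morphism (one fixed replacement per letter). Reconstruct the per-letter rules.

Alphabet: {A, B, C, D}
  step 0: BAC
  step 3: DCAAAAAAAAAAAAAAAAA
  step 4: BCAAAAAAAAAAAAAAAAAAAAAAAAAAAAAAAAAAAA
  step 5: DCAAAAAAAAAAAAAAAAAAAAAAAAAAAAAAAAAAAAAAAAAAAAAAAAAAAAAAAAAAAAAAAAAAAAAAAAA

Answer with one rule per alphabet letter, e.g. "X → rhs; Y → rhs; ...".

  step 4 ⇒ step 5: BCAAAAAAAAAAAAAAAAAAAAAAAAAAAAAAAAAAAA ⇒ DC·A·AA·AA·AA·AA·AA·AA·AA·AA·AA·AA·AA·AA·AA·AA·AA·AA·AA·AA·AA·AA·AA·AA·AA·AA·AA·AA·AA·AA·AA·AA·AA·AA·AA·AA·AA·AA
    A ↦ AA
    B ↦ DC
    C ↦ A
  step 3 ⇒ step 4: DCAAAAAAAAAAAAAAAAA ⇒ BCA·A·AA·AA·AA·AA·AA·AA·AA·AA·AA·AA·AA·AA·AA·AA·AA·AA·AA
    D ↦ BCA

A->AA, B->DC, C->A, D->BCA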